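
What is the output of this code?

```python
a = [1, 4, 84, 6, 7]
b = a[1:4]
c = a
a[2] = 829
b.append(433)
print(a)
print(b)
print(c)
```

Key concept: slice vs alias.
Step by step:
`a = [1, 4, 84, 6, 7]` → a = [1, 4, 84, 6, 7]
`b = a[1:4]` → b = [4, 84, 6]
`c = a` → c = [1, 4, 84, 6, 7] (same object as a)
`a[2] = 829` → a = [1, 4, 829, 6, 7] (same object as c); c = [1, 4, 829, 6, 7] (same object as a)
`b.append(433)` → b = [4, 84, 6, 433]
`print(a)` → prints [1, 4, 829, 6, 7]
`print(b)` → prints [4, 84, 6, 433]
`print(c)` → prints [1, 4, 829, 6, 7]

Answer:
[1, 4, 829, 6, 7]
[4, 84, 6, 433]
[1, 4, 829, 6, 7]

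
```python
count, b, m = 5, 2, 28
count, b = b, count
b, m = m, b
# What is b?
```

Trace:
`count, b, m = 5, 2, 28` → count = 5; b = 2; m = 28
`count, b = b, count` → count = 2; b = 5
`b, m = m, b` → b = 28; m = 5
So b = 28

Answer: 28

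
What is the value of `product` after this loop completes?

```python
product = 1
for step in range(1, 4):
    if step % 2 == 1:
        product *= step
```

Product of odd numbers 1 to 3
`product` takes the values: 1 → 3

Answer: 3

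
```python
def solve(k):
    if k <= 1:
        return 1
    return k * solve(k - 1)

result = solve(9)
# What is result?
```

solve(9) = 9 * 8 * 7 * 6 * 5 * 4 * 3 * 2 * 1 = 362880

Answer: 362880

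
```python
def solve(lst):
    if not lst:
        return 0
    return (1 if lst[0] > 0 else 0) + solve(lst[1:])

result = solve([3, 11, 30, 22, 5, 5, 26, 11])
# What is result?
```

Count of positive elements in [3, 11, 30, 22, 5, 5, 26, 11] = 8

Answer: 8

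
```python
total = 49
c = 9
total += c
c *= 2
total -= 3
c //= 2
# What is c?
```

Trace:
`total = 49` → total = 49
`c = 9` → c = 9
`total += c` → total = 58
`c *= 2` → c = 18
`total -= 3` → total = 55
`c //= 2` → c = 9
So c = 9

Answer: 9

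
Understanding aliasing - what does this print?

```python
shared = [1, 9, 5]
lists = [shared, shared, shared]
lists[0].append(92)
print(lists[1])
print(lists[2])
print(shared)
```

Key concept: list of same reference.
Step by step:
`shared = [1, 9, 5]` → shared = [1, 9, 5]
`lists = [shared, shared, shared]` → lists = [[1, 9, 5], [1, 9, 5], [1, 9, 5]]
`lists[0].append(92)` → shared = [1, 9, 5, 92]; lists = [[1, 9, 5, 92], [1, 9, 5, 92], [1, 9, 5, 92]]
`print(lists[1])` → prints [1, 9, 5, 92]
`print(lists[2])` → prints [1, 9, 5, 92]
`print(shared)` → prints [1, 9, 5, 92]

Answer:
[1, 9, 5, 92]
[1, 9, 5, 92]
[1, 9, 5, 92]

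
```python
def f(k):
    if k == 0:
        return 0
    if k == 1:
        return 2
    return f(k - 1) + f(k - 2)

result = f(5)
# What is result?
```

Build up from base cases: f(0)=0, f(1)=2, f(2)=2, f(3)=4, f(4)=6, f(5)=10

Answer: 10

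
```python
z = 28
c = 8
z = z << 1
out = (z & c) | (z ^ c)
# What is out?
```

Trace:
`z = 28` → z = 28
`c = 8` → c = 8
`z = z << 1` → z = 56
`out = (z & c) | (z ^ c)` → out = 56
So out = 56

Answer: 56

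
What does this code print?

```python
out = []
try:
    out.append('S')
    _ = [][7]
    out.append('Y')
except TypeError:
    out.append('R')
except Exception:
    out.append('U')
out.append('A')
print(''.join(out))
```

Execution trace: 'S' (try body) → 'U' (except Exception) → 'A' (after the try/except). Output: SUA

Answer: SUA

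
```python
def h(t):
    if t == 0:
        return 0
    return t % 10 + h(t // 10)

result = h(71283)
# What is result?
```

Sum of digits of 71283: 3 + 8 + 2 + 1 + 7 = 21

Answer: 21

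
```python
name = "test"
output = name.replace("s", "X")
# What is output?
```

Trace:
`name = "test"` → name = 'test'
`output = name.replace("s", "X")` → output = 'teXt'
So output = 'teXt'

Answer: 'teXt'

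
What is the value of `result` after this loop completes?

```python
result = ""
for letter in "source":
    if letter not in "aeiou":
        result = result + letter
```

Remove vowels from 'source'
`result` takes the values: "" → "s" → "sr" → "src"

Answer: "src"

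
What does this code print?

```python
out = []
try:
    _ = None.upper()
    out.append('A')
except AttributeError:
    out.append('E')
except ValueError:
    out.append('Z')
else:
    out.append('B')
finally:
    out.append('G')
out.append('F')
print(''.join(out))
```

Execution trace: 'E' (except AttributeError) → 'G' (finally) → 'F' (after the try/except). Output: EGF

Answer: EGF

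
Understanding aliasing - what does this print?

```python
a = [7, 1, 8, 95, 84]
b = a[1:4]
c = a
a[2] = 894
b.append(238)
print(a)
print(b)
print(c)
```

Key concept: slice vs alias.
Step by step:
`a = [7, 1, 8, 95, 84]` → a = [7, 1, 8, 95, 84]
`b = a[1:4]` → b = [1, 8, 95]
`c = a` → c = [7, 1, 8, 95, 84] (same object as a)
`a[2] = 894` → a = [7, 1, 894, 95, 84] (same object as c); c = [7, 1, 894, 95, 84] (same object as a)
`b.append(238)` → b = [1, 8, 95, 238]
`print(a)` → prints [7, 1, 894, 95, 84]
`print(b)` → prints [1, 8, 95, 238]
`print(c)` → prints [7, 1, 894, 95, 84]

Answer:
[7, 1, 894, 95, 84]
[1, 8, 95, 238]
[7, 1, 894, 95, 84]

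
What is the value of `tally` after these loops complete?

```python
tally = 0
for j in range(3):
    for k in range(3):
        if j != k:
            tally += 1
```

3² - 3 (exclude diagonal)
`tally` takes the values: 0 → 1 → 2 → 3 → 4 → 5 → 6

Answer: 6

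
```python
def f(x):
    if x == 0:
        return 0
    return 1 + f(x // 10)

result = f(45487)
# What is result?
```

Count of digits of 45487: 5

Answer: 5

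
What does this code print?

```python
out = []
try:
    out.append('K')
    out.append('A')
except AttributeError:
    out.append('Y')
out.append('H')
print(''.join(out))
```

Execution trace: 'K' (try body) → 'A' (try body, no exception) → 'H' (after the try/except). Output: KAH

Answer: KAH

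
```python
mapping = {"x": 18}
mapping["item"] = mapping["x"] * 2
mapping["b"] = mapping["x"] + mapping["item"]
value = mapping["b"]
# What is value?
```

Trace:
`mapping = {"x": 18}` → mapping = {'x': 18}
`mapping["item"] = mapping["x"] * 2` → mapping = {'x': 18, 'item': 36}
`mapping["b"] = mapping["x"] + mapping["item"]` → mapping = {'x': 18, 'item': 36, 'b': 54}
`value = mapping["b"]` → value = 54
So value = 54

Answer: 54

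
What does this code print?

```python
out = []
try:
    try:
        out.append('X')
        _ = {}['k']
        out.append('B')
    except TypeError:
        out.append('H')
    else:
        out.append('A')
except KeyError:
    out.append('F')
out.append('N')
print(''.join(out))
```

Execution trace: 'X' (try body) → 'F' (outer except KeyError) → 'N' (after the try/except). Output: XFN

Answer: XFN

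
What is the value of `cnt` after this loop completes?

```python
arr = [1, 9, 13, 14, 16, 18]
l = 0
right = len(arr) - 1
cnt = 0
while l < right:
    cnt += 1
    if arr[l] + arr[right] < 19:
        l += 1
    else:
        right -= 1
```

Steps to find pair summing to 19
`cnt` takes the values: 0 → 1 → 2 → 3 → 4 → 5

Answer: 5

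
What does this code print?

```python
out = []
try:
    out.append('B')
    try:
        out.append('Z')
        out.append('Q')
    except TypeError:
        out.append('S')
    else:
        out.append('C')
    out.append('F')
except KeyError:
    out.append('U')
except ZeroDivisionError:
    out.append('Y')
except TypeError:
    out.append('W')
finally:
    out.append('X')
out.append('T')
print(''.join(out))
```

Execution trace: 'B' (try body) → 'Z' (inner try body) → 'Q' (inner try body, no exception) → 'C' (inner else) → 'F' (try body, no exception) → 'X' (finally) → 'T' (after the try/except). Output: BZQCFXT

Answer: BZQCFXT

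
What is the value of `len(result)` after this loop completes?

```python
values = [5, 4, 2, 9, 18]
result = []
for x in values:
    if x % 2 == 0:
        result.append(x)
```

Count even numbers in [5, 4, 2, 9, 18]
`result` takes the values: [] → [4] → [4, 2] → [4, 2, 18]
So `len(result)` = 3

Answer: 3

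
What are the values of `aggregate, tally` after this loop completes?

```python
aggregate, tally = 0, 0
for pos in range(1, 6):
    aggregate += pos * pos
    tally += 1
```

Sum of squares and count
`aggregate, tally` takes the values: (0, 0) → (1, 0) → (1, 1) → (5, 1) → (5, 2) → (14, 2) → (14, 3) → (30, 3) → (30, 4) → (55, 4) → (55, 5)

Answer: 55, 5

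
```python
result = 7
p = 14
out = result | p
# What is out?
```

Trace:
`result = 7` → result = 7
`p = 14` → p = 14
`out = result | p` → out = 15
So out = 15

Answer: 15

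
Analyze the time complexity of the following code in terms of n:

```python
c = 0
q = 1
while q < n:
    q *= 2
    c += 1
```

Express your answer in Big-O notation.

Each loop level contributes: log n. Multiplying the contributions gives O(log n).

Answer: O(log n)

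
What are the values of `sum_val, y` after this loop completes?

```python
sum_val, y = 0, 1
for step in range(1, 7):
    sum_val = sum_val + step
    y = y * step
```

Sum and factorial of 1 to 6
`sum_val, y` takes the values: (0, 1) → (1, 1) → (3, 1) → (3, 2) → (6, 2) → (6, 6) → (10, 6) → (10, 24) → (15, 24) → (15, 120) → (21, 120) → (21, 720)

Answer: 21, 720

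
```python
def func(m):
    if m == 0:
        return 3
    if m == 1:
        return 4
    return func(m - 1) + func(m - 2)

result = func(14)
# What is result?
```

Build up from base cases: func(0)=3, func(1)=4, func(2)=7, func(3)=11, func(4)=18, func(5)=29, func(6)=47, ..., func(14)=2207

Answer: 2207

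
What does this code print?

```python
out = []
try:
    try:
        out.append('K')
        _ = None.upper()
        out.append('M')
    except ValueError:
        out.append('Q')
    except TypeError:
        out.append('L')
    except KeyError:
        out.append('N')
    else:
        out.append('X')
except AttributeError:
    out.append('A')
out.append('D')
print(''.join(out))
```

Execution trace: 'K' (inner try body) → 'A' (outer except AttributeError) → 'D' (after the try/except). Output: KAD

Answer: KAD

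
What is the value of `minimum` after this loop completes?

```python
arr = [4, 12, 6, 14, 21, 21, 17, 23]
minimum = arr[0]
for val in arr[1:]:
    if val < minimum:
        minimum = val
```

Minimum of [4, 12, 6, 14, 21, 21, 17, 23]
`minimum` takes the values: 4

Answer: 4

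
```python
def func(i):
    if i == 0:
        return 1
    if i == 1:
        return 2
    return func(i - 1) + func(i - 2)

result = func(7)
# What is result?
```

Build up from base cases: func(0)=1, func(1)=2, func(2)=3, func(3)=5, func(4)=8, func(5)=13, func(6)=21, ..., func(7)=34

Answer: 34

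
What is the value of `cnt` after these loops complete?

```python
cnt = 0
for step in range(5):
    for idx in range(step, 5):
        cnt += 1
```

Upper triangle: 5 + 4 + ... + 1
`cnt` takes the values: 0 → 1 → 2 → 3 → 4 → 5 → 6 → 7 → 8 → 9 → 10 → 11 → 12 → 13 → 14 → 15

Answer: 15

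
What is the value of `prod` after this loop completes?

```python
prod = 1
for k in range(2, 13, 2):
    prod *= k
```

Product of even numbers 2 to 12
`prod` takes the values: 1 → 2 → 8 → 48 → 384 → 3840 → 46080

Answer: 46080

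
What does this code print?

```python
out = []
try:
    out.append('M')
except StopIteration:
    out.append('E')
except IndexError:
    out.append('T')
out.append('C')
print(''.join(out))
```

Execution trace: 'M' (try body, no exception) → 'C' (after the try/except). Output: MC

Answer: MC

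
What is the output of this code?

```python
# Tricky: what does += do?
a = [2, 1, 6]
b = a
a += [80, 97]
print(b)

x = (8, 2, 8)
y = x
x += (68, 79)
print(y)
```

Key concept: += behavior differs for mutable vs immutable.
Step by step:
`a = [2, 1, 6]` → a = [2, 1, 6]
`b = a` → b = [2, 1, 6] (same object as a)
`a += [80, 97]` → a = [2, 1, 6, 80, 97] (same object as b); b = [2, 1, 6, 80, 97] (same object as a)
`print(b)` → prints [2, 1, 6, 80, 97]
`x = (8, 2, 8)` → x = (8, 2, 8)
`y = x` → y = (8, 2, 8)
`x += (68, 79)` → x = (8, 2, 8, 68, 79)
`print(y)` → prints (8, 2, 8)

Answer:
[2, 1, 6, 80, 97]
(8, 2, 8)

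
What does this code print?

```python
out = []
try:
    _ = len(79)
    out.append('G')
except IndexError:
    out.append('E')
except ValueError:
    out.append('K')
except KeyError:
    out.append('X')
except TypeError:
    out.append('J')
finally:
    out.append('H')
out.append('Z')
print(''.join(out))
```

Execution trace: 'J' (except TypeError) → 'H' (finally) → 'Z' (after the try/except). Output: JHZ

Answer: JHZ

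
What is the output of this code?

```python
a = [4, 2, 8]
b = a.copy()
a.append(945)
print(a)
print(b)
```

Key concept: list.copy() creates independent copy.
Step by step:
`a = [4, 2, 8]` → a = [4, 2, 8]
`b = a.copy()` → b = [4, 2, 8]
`a.append(945)` → a = [4, 2, 8, 945]
`print(a)` → prints [4, 2, 8, 945]
`print(b)` → prints [4, 2, 8]

Answer:
[4, 2, 8, 945]
[4, 2, 8]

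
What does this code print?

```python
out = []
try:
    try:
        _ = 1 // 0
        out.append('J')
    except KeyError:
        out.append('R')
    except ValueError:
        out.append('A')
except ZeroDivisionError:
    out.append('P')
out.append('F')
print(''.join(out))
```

Execution trace: 'P' (outer except ZeroDivisionError) → 'F' (after the try/except). Output: PF

Answer: PF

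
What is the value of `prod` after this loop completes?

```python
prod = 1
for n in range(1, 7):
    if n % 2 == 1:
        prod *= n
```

Product of odd numbers 1 to 6
`prod` takes the values: 1 → 3 → 15

Answer: 15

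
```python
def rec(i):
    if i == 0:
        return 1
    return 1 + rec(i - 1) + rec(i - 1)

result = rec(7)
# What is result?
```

rec(i) = 1 + 2·rec(i-1), rec(0)=1. Closed form: (1+1)·2^7 - 1 = 255.

Answer: 255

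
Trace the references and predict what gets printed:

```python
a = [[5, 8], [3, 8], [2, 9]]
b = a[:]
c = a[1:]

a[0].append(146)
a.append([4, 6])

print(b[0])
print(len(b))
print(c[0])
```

Key concept: slice with nested mutation.
Step by step:
`a = [[5, 8], [3, 8], [2, 9]]` → a = [[5, 8], [3, 8], [2, 9]]
`b = a[:]` → b = [[5, 8], [3, 8], [2, 9]]
`c = a[1:]` → c = [[3, 8], [2, 9]]
`a[0].append(146)` → a = [[5, 8, 146], [3, 8], [2, 9]]; b = [[5, 8, 146], [3, 8], [2, 9]]
`a.append([4, 6])` → a = [[5, 8, 146], [3, 8], [2, 9], [4, 6]]
`print(b[0])` → prints [5, 8, 146]
`print(len(b))` → prints 3
`print(c[0])` → prints [3, 8]

Answer:
[5, 8, 146]
3
[3, 8]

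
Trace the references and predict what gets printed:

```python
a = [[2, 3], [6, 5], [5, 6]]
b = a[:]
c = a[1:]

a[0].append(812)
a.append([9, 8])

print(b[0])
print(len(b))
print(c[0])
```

Key concept: slice with nested mutation.
Step by step:
`a = [[2, 3], [6, 5], [5, 6]]` → a = [[2, 3], [6, 5], [5, 6]]
`b = a[:]` → b = [[2, 3], [6, 5], [5, 6]]
`c = a[1:]` → c = [[6, 5], [5, 6]]
`a[0].append(812)` → a = [[2, 3, 812], [6, 5], [5, 6]]; b = [[2, 3, 812], [6, 5], [5, 6]]
`a.append([9, 8])` → a = [[2, 3, 812], [6, 5], [5, 6], [9, 8]]
`print(b[0])` → prints [2, 3, 812]
`print(len(b))` → prints 3
`print(c[0])` → prints [6, 5]

Answer:
[2, 3, 812]
3
[6, 5]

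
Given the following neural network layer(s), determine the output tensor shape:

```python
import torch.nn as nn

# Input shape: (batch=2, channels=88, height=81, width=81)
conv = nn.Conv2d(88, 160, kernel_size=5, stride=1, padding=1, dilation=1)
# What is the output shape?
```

Input: (2, 88, 81, 81) -> Output: (2, 160, 79, 79)

Answer: (2, 160, 79, 79)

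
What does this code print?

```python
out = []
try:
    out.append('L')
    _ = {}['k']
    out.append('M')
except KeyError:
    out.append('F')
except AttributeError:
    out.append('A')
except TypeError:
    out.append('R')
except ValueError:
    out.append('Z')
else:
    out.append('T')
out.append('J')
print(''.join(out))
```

Execution trace: 'L' (try body) → 'F' (except KeyError) → 'J' (after the try/except). Output: LFJ

Answer: LFJ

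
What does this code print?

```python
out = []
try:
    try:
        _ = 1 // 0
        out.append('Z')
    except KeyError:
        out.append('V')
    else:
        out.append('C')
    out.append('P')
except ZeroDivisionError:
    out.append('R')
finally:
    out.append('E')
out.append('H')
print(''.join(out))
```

Execution trace: 'R' (except ZeroDivisionError) → 'E' (finally) → 'H' (after the try/except). Output: REH

Answer: REH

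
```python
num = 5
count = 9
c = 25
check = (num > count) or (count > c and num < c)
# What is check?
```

Trace:
`num = 5` → num = 5
`count = 9` → count = 9
`c = 25` → c = 25
`check = (num > count) or (count > c and num < c)` → check = False
So check = False

Answer: False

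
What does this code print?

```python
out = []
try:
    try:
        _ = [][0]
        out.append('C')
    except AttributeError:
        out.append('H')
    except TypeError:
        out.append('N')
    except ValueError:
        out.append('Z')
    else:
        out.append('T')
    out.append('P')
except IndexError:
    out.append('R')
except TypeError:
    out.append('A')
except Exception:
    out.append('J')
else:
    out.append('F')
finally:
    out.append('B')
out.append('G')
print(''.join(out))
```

Execution trace: 'R' (except IndexError) → 'B' (finally) → 'G' (after the try/except). Output: RBG

Answer: RBG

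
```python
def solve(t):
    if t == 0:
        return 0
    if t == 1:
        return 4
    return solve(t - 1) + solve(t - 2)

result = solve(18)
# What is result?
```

Build up from base cases: solve(0)=0, solve(1)=4, solve(2)=4, solve(3)=8, solve(4)=12, solve(5)=20, solve(6)=32, ..., solve(18)=10336

Answer: 10336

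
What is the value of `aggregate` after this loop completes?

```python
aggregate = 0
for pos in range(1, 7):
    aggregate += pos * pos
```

Sum of squares 1² to 6² = 91
`aggregate` takes the values: 0 → 1 → 5 → 14 → 30 → 55 → 91

Answer: 91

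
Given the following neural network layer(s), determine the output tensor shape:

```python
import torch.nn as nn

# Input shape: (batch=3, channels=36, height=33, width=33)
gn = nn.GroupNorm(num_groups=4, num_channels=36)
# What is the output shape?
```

Input: (3, 36, 33, 33) -> Output: (3, 36, 33, 33)

Answer: (3, 36, 33, 33)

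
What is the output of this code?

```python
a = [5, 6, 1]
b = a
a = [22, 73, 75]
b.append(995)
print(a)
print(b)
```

Key concept: rebinding vs mutation: a is rebound to a new list, b still points at the original.
Step by step:
`a = [5, 6, 1]` → a = [5, 6, 1]
`b = a` → b = [5, 6, 1] (same object as a)
`a = [22, 73, 75]` → a = [22, 73, 75]
`b.append(995)` → b = [5, 6, 1, 995]
`print(a)` → prints [22, 73, 75]
`print(b)` → prints [5, 6, 1, 995]

Answer:
[22, 73, 75]
[5, 6, 1, 995]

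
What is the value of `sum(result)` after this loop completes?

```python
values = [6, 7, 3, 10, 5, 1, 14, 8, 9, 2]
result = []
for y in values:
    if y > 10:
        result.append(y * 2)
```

Sum of doubled values > 10
`result` takes the values: [] → [28]
So `sum(result)` = 28

Answer: 28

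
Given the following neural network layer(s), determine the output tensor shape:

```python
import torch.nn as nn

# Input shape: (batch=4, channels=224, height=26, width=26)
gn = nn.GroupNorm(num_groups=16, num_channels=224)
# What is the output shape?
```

Input: (4, 224, 26, 26) -> Output: (4, 224, 26, 26)

Answer: (4, 224, 26, 26)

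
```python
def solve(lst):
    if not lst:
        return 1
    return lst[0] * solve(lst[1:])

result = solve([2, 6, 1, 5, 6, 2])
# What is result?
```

Product over [2, 6, 1, 5, 6, 2] = 2 * 6 * 1 * 5 * 6 * 2 = 720

Answer: 720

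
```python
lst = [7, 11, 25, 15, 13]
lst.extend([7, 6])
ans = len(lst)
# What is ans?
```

Trace:
`lst = [7, 11, 25, 15, 13]` → lst = [7, 11, 25, 15, 13]
`lst.extend([7, 6])` → lst = [7, 11, 25, 15, 13, 7, 6]
`ans = len(lst)` → ans = 7
So ans = 7

Answer: 7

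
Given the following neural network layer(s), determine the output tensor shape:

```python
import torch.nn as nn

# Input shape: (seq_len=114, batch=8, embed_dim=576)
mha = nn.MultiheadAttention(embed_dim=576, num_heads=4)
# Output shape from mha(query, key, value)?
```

Input: (114, 8, 576) -> Output: (114, 8, 576)

Answer: (114, 8, 576)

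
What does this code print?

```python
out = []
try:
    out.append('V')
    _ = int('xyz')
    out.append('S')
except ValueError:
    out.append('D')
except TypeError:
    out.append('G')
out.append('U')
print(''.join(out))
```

Execution trace: 'V' (try body) → 'D' (except ValueError) → 'U' (after the try/except). Output: VDU

Answer: VDU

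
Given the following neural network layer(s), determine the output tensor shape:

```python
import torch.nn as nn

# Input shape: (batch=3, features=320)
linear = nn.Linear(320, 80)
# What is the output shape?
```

Input: (3, 320) -> Output: (3, 80)

Answer: (3, 80)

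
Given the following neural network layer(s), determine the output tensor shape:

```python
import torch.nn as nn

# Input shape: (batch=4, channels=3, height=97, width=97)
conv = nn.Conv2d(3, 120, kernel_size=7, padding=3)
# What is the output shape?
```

Input: (4, 3, 97, 97) -> Output: (4, 120, 97, 97)

Answer: (4, 120, 97, 97)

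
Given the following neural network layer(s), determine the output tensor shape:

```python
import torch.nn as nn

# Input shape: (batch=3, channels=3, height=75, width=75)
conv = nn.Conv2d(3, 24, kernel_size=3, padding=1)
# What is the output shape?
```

Input: (3, 3, 75, 75) -> Output: (3, 24, 75, 75)

Answer: (3, 24, 75, 75)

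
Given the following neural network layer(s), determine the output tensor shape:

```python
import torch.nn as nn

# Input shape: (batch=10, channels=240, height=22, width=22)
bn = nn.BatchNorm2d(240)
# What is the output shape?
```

Input: (10, 240, 22, 22) -> Output: (10, 240, 22, 22)

Answer: (10, 240, 22, 22)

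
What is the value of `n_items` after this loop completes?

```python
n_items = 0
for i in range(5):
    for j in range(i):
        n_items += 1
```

Triangle number: 0+1+2+...+4
`n_items` takes the values: 0 → 1 → 2 → 3 → 4 → 5 → 6 → 7 → 8 → 9 → 10

Answer: 10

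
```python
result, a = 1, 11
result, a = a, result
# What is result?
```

Trace:
`result, a = 1, 11` → result = 1; a = 11
`result, a = a, result` → result = 11; a = 1
So result = 11

Answer: 11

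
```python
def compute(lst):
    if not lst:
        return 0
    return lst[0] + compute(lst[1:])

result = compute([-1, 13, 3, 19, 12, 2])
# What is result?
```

(-1) + 13 + 3 + 19 + 12 + 2 + 0 = 48

Answer: 48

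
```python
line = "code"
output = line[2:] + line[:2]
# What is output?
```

Trace:
`line = "code"` → line = 'code'
`output = line[2:] + line[:2]` → output = 'deco'
So output = 'deco'

Answer: 'deco'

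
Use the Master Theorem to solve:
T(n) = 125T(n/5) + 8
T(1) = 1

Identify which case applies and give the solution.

a=125, b=5, f(n)=8. log_5(125) = 3. Since c=0 < 3, Case 1 applies: T(n) = Θ(n^log_b(a)) = O(n^3).

Answer: O(n^3) - Case 1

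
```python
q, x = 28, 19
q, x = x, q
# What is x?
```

Trace:
`q, x = 28, 19` → q = 28; x = 19
`q, x = x, q` → q = 19; x = 28
So x = 28

Answer: 28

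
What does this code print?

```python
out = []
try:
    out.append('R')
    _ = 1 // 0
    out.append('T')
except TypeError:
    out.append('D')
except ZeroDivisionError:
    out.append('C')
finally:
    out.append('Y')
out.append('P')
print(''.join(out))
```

Execution trace: 'R' (try body) → 'C' (except ZeroDivisionError) → 'Y' (finally) → 'P' (after the try/except). Output: RCYP

Answer: RCYP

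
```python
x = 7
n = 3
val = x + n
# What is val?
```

Trace:
`x = 7` → x = 7
`n = 3` → n = 3
`val = x + n` → val = 10
So val = 10

Answer: 10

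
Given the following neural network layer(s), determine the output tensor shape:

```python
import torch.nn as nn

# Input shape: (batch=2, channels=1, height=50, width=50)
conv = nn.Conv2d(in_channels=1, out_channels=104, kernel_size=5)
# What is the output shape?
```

Input: (2, 1, 50, 50) -> Output: (2, 104, 46, 46)

Answer: (2, 104, 46, 46)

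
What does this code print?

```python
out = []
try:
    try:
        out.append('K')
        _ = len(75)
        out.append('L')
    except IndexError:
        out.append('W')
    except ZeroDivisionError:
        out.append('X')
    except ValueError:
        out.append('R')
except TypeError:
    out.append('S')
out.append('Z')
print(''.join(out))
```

Execution trace: 'K' (try body) → 'S' (outer except TypeError) → 'Z' (after the try/except). Output: KSZ

Answer: KSZ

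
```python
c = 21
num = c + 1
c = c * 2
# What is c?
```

Trace:
`c = 21` → c = 21
`num = c + 1` → num = 22
`c = c * 2` → c = 42
So c = 42

Answer: 42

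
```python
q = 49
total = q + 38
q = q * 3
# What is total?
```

Trace:
`q = 49` → q = 49
`total = q + 38` → total = 87
`q = q * 3` → q = 147
So total = 87

Answer: 87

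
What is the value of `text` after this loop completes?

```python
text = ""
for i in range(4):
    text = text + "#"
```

Repeat '#' 4 times
`text` takes the values: "" → "#" → "##" → "###" → "####"

Answer: "####"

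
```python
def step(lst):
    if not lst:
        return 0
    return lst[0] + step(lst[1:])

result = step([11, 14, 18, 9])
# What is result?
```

11 + 14 + 18 + 9 + 0 = 52

Answer: 52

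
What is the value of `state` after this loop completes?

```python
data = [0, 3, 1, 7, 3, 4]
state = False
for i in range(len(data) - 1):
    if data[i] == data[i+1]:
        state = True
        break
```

Check consecutive duplicates in [0, 3, 1, 7, 3, 4]
`state` takes the values: False

Answer: False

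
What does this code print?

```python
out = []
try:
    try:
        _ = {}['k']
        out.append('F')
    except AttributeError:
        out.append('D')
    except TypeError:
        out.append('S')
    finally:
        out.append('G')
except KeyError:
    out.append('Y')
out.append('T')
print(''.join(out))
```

Execution trace: 'G' (finally) → 'Y' (outer except KeyError) → 'T' (after the try/except). Output: GYT

Answer: GYT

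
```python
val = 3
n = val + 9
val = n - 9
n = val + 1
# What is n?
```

Trace:
`val = 3` → val = 3
`n = val + 9` → n = 12
`val = n - 9` → val = 3
`n = val + 1` → n = 4
So n = 4

Answer: 4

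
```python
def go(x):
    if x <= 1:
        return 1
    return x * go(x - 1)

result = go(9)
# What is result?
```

go(9) = 9 * 8 * 7 * 6 * 5 * 4 * 3 * 2 * 1 = 362880

Answer: 362880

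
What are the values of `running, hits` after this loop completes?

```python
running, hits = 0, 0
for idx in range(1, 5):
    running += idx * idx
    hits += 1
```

Sum of squares and count
`running, hits` takes the values: (0, 0) → (1, 0) → (1, 1) → (5, 1) → (5, 2) → (14, 2) → (14, 3) → (30, 3) → (30, 4)

Answer: 30, 4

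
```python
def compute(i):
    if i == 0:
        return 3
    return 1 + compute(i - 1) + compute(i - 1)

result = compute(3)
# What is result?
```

compute(i) = 1 + 2·compute(i-1), compute(0)=3. Closed form: (3+1)·2^3 - 1 = 31.

Answer: 31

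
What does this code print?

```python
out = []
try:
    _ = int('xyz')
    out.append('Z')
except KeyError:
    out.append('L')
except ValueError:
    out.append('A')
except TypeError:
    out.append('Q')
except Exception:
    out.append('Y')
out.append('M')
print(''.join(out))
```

Execution trace: 'A' (except ValueError) → 'M' (after the try/except). Output: AM

Answer: AM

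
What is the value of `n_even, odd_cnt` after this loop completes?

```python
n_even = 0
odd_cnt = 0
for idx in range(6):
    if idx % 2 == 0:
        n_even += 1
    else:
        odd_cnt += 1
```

Count evens and odds in range(6)
`n_even, odd_cnt` takes the values: (0, 0) → (1, 0) → (1, 1) → (2, 1) → (2, 2) → (3, 2) → (3, 3)

Answer: 3, 3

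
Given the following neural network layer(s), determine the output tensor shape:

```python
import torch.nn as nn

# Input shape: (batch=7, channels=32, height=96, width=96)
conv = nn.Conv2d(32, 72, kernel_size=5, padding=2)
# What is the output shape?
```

Input: (7, 32, 96, 96) -> Output: (7, 72, 96, 96)

Answer: (7, 72, 96, 96)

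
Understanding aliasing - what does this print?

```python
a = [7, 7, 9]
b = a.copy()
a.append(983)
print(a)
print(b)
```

Key concept: list.copy() creates independent copy.
Step by step:
`a = [7, 7, 9]` → a = [7, 7, 9]
`b = a.copy()` → b = [7, 7, 9]
`a.append(983)` → a = [7, 7, 9, 983]
`print(a)` → prints [7, 7, 9, 983]
`print(b)` → prints [7, 7, 9]

Answer:
[7, 7, 9, 983]
[7, 7, 9]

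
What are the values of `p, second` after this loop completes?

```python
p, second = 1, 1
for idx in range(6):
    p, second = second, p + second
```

Fibonacci: after 6 iterations
`p, second` takes the values: (1, 1) → (1, 2) → (2, 3) → (3, 5) → (5, 8) → (8, 13) → (13, 21)

Answer: 13, 21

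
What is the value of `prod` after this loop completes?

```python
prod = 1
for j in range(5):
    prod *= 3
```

3^5 = 243
`prod` takes the values: 1 → 3 → 9 → 27 → 81 → 243

Answer: 243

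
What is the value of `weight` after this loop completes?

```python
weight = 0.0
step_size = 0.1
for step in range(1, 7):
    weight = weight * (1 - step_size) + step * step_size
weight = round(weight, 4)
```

Moving average with lr=0.1
`weight` takes the values: 0.0 → 0.1 → 0.29 → 0.561 → 0.9049 → 1.31441 → 1.782969 → 1.783

Answer: 1.783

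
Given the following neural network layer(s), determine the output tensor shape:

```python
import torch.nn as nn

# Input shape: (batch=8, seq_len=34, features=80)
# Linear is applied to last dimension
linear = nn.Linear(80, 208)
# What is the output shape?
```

Input: (8, 34, 80) -> Output: (8, 34, 208)

Answer: (8, 34, 208)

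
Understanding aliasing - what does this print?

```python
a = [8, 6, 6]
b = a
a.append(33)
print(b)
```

Key concept: basic list aliasing.
Step by step:
`a = [8, 6, 6]` → a = [8, 6, 6]
`b = a` → b = [8, 6, 6] (same object as a)
`a.append(33)` → a = [8, 6, 6, 33] (same object as b); b = [8, 6, 6, 33] (same object as a)
`print(b)` → prints [8, 6, 6, 33]

Answer: [8, 6, 6, 33]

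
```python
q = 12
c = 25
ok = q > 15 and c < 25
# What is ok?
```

Trace:
`q = 12` → q = 12
`c = 25` → c = 25
`ok = q > 15 and c < 25` → ok = False
So ok = False

Answer: False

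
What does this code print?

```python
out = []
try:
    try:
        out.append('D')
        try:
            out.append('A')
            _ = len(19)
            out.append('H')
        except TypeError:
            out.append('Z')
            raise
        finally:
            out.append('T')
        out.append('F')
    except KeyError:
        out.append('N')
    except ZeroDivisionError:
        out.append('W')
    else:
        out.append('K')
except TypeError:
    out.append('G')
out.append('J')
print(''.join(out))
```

Execution trace: 'D' (try body) → 'A' (inner try body) → 'Z' (inner except TypeError) → 'T' (inner finally) → 'G' (outer except TypeError) → 'J' (after the try/except). Output: DAZTGJ

Answer: DAZTGJ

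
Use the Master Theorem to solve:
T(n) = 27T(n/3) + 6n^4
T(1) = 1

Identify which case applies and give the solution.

a=27, b=3, f(n)=6n^4. log_3(27) = 3. Since c=4 > 3 and the regularity condition holds (27(n/3)^4 = (27/3^4)n^4 with 27/3^4 < 1), Case 3 applies: T(n) = Θ(f(n)) = O(n^4).

Answer: O(n^4) - Case 3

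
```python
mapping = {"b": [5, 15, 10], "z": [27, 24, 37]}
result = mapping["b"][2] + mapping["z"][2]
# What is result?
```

Trace:
`mapping = {"b": [5, 15, 10], "z": [27, 24, 37]}` → mapping = {'b': [5, 15, 10], 'z': [27, 24, 37]}
`result = mapping["b"][2] + mapping["z"][2]` → result = 47
So result = 47

Answer: 47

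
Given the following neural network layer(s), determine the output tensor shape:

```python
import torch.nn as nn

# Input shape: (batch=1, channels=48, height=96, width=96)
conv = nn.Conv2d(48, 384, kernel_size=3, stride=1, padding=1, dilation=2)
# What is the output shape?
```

Input: (1, 48, 96, 96) -> Output: (1, 384, 94, 94)

Answer: (1, 384, 94, 94)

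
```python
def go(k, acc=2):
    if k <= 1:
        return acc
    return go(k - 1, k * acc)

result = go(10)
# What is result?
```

Accumulator trace (n, acc): (10, 2) -> (9, 20) -> (8, 180) -> (7, 1440) -> (6, 10080) -> (5, 60480) -> (4, 302400) -> (3, 1209600) -> (2, 3628800) -> (1, 7257600) -> return 7257600

Answer: 7257600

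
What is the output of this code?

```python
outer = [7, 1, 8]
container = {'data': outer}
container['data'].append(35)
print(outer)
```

Key concept: dict holds reference to list.
Step by step:
`outer = [7, 1, 8]` → outer = [7, 1, 8]
`container = {'data': outer}` → container = {'data': [7, 1, 8]}
`container['data'].append(35)` → outer = [7, 1, 8, 35]; container = {'data': [7, 1, 8, 35]}
`print(outer)` → prints [7, 1, 8, 35]

Answer: [7, 1, 8, 35]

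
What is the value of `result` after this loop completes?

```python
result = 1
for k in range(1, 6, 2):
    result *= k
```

Product of 1, 3, 5, ... up to 5
`result` takes the values: 1 → 3 → 15

Answer: 15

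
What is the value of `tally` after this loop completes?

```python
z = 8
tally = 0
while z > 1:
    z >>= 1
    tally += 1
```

Count right shifts until 1
`tally` takes the values: 0 → 1 → 2 → 3

Answer: 3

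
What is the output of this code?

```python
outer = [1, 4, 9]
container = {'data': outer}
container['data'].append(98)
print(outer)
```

Key concept: dict holds reference to list.
Step by step:
`outer = [1, 4, 9]` → outer = [1, 4, 9]
`container = {'data': outer}` → container = {'data': [1, 4, 9]}
`container['data'].append(98)` → outer = [1, 4, 9, 98]; container = {'data': [1, 4, 9, 98]}
`print(outer)` → prints [1, 4, 9, 98]

Answer: [1, 4, 9, 98]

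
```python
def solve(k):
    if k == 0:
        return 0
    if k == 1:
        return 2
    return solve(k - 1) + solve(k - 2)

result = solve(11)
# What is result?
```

Build up from base cases: solve(0)=0, solve(1)=2, solve(2)=2, solve(3)=4, solve(4)=6, solve(5)=10, solve(6)=16, ..., solve(11)=178

Answer: 178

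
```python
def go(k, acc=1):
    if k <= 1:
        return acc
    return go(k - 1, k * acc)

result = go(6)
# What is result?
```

Accumulator trace (n, acc): (6, 1) -> (5, 6) -> (4, 30) -> (3, 120) -> (2, 360) -> (1, 720) -> return 720

Answer: 720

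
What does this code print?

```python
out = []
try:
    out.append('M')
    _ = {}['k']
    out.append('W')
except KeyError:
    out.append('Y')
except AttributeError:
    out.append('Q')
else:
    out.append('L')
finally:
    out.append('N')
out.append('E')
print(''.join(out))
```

Execution trace: 'M' (try body) → 'Y' (except KeyError) → 'N' (finally) → 'E' (after the try/except). Output: MYNE

Answer: MYNE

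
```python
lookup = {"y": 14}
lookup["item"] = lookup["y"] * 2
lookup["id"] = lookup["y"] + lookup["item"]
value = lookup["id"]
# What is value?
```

Trace:
`lookup = {"y": 14}` → lookup = {'y': 14}
`lookup["item"] = lookup["y"] * 2` → lookup = {'y': 14, 'item': 28}
`lookup["id"] = lookup["y"] + lookup["item"]` → lookup = {'y': 14, 'item': 28, 'id': 42}
`value = lookup["id"]` → value = 42
So value = 42

Answer: 42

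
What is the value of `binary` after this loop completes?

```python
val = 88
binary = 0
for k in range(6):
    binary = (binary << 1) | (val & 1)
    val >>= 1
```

Reverse lowest 6 bits of 88
`binary` takes the values: 0 → 1 → 3 → 6

Answer: 6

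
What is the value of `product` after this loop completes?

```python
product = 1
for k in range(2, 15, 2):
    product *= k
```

Product of even numbers 2 to 14
`product` takes the values: 1 → 2 → 8 → 48 → 384 → 3840 → 46080 → 645120

Answer: 645120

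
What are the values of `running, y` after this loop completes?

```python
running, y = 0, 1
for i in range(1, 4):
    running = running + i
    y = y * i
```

Sum and factorial of 1 to 3
`running, y` takes the values: (0, 1) → (1, 1) → (3, 1) → (3, 2) → (6, 2) → (6, 6)

Answer: 6, 6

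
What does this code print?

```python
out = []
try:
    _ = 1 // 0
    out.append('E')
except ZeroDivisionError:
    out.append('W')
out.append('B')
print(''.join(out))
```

Execution trace: 'W' (except ZeroDivisionError) → 'B' (after the try/except). Output: WB

Answer: WB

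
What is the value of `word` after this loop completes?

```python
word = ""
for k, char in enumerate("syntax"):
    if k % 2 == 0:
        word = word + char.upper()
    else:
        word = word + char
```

Uppercase even positions in 'syntax'
`word` takes the values: "" → "S" → "Sy" → "SyN" → "SyNt" → "SyNtA" → "SyNtAx"

Answer: "SyNtAx"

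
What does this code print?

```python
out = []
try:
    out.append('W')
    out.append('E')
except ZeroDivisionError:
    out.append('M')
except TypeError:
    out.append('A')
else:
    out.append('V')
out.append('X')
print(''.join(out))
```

Execution trace: 'W' (try body) → 'E' (try body, no exception) → 'V' (else) → 'X' (after the try/except). Output: WEVX

Answer: WEVX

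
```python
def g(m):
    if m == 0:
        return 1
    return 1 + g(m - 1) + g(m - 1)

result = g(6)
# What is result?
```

g(m) = 1 + 2·g(m-1), g(0)=1. Closed form: (1+1)·2^6 - 1 = 127.

Answer: 127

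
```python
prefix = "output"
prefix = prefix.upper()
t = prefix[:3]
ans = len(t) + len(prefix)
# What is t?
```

Trace:
`prefix = "output"` → prefix = 'output'
`prefix = prefix.upper()` → prefix = 'OUTPUT'
`t = prefix[:3]` → t = 'OUT'
`ans = len(t) + len(prefix)` → ans = 9
So t = 'OUT'

Answer: 'OUT'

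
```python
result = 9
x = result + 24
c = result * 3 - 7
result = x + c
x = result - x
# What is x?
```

Trace:
`result = 9` → result = 9
`x = result + 24` → x = 33
`c = result * 3 - 7` → c = 20
`result = x + c` → result = 53
`x = result - x` → x = 20
So x = 20

Answer: 20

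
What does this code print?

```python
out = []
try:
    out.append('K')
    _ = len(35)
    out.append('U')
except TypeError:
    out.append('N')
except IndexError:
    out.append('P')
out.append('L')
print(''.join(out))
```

Execution trace: 'K' (try body) → 'N' (except TypeError) → 'L' (after the try/except). Output: KNL

Answer: KNL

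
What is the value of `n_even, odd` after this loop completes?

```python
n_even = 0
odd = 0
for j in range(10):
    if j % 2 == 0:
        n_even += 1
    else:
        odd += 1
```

Count evens and odds in range(10)
`n_even, odd` takes the values: (0, 0) → (1, 0) → (1, 1) → (2, 1) → (2, 2) → (3, 2) → (3, 3) → (4, 3) → (4, 4) → (5, 4) → (5, 5)

Answer: 5, 5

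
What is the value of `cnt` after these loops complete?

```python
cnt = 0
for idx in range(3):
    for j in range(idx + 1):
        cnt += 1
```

Triangle: 1 + 2 + ... + 3
`cnt` takes the values: 0 → 1 → 2 → 3 → 4 → 5 → 6

Answer: 6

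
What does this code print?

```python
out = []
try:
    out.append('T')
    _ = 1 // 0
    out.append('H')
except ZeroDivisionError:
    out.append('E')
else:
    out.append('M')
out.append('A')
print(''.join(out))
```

Execution trace: 'T' (try body) → 'E' (except ZeroDivisionError) → 'A' (after the try/except). Output: TEA

Answer: TEA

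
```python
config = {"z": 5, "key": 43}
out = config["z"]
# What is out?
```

Trace:
`config = {"z": 5, "key": 43}` → config = {'z': 5, 'key': 43}
`out = config["z"]` → out = 5
So out = 5

Answer: 5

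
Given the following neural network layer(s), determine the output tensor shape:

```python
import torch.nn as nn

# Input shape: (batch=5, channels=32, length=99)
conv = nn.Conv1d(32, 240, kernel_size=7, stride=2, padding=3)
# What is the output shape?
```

Input: (5, 32, 99) -> Output: (5, 240, 50)

Answer: (5, 240, 50)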